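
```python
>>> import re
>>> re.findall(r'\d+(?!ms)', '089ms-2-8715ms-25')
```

['08', '2', '871', '25']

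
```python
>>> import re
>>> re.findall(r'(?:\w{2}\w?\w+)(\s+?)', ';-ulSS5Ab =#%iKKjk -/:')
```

[' ', ' ']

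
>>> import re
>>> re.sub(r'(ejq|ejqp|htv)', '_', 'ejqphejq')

'_ph_'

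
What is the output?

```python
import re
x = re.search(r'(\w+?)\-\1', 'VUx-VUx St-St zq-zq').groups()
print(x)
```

The match spans [0:7] → 'VUx-VUx'.
Captured: group 1 = 'VUx'.

('VUx',)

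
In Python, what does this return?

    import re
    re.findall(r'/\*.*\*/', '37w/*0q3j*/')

Scanning left to right: at [3:11] → '/*0q3j*/'.
Since nothing is captured, `findall` lists the 1 matched substring directly.

['/*0q3j*/']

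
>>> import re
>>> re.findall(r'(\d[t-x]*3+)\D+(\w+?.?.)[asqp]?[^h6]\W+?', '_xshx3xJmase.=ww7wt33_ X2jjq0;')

Pattern: a digit, then zero or more of a character in [t-x], then one or more of the literal '3' (captured); then one or more of a non-digit; then one or more of a word character (lazy), then optionally any character, then any character (captured); then optionally one of [asqp]; then any character except [h6], then one or more of a non-word character (lazy).
A `+?`/`*?`/`{m,n}?` starts at its minimum and grows only as far as needed for what follows to match.
Walking the string: at [16:30] match '7wt33_ X2jjq0;', groups = ('7wt33', '2jj').
Multiple groups make `findall` return tuples — one 2-tuple for the one match.

[('7wt33', '2jj')]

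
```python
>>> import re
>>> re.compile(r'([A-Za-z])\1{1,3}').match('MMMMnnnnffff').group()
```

'MMMM'

A backreference is literal: `\1` must see the identical characters the first group matched.
With `match`, the pattern is implicitly anchored at the beginning.
The match spans [0:4] → 'MMMM'.
Captured: group 1 = 'M'.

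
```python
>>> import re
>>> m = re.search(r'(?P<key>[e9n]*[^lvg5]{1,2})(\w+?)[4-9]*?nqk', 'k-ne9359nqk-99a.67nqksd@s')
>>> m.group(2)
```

Pattern: zero or more of one of [e9n], then 1 to 2 of any character except [lvg5] (captured as 'key'); then one or more of a word character (lazy) (captured); then zero or more of a character in [4-9] (lazy), then the literal 'nqk'.
Because the quantifier is non-greedy, it stops expanding at the earliest point where the rest of the pattern can succeed.
Unlike `match`, `search` isn't anchored — it looks for the pattern anywhere in the string.
The match spans [0:11] → 'k-ne9359nqk'.
Captured: group 1 = 'k-', group 2 = 'ne93'.

'ne93'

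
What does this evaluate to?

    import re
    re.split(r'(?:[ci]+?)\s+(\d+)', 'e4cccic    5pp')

['e4', '5', 'pp']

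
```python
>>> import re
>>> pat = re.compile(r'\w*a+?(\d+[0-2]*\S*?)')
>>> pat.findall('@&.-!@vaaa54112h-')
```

Pattern: zero or more of a word character, then one or more of a literal 'a' (lazy); then one or more of a digit, then zero or more of a character in [0-2], then zero or more of a non-whitespace character (lazy) (captured).
Matches: at [6:15] match 'vaaa54112', group 1 = '54112'.
With a single group, `findall` returns only what that group captured — 1 item.

['54112']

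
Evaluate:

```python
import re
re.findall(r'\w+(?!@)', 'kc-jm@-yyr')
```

`(?!…)`/`(?<!…)` only lets a position through if the neighbouring text does NOT match; no characters are consumed.
Matches: at [0:2] → 'kc'; at [3:4] → 'j'; at [7:10] → 'yyr'.
With no groups in the pattern, `findall` gives back each whole match — 3 here.

['kc', 'j', 'yyr']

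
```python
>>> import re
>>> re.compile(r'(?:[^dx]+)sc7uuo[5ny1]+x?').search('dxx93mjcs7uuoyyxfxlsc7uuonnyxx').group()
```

Pattern: one or more of any character except [dx] (non-capturing group); then the literal 'sc7', then the literal 'uuo', then one or more of one of [5ny1]; then optionally a literal 'x'.
`re.search` tries every starting position until one works.
The match spans [18:29] → 'lsc7uuonnyx'.

'lsc7uuonnyx'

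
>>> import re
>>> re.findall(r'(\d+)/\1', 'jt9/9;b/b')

['9']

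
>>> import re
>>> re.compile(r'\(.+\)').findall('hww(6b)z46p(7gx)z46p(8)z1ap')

Scanning left to right: at [3:23] → '(6b)z46p(7gx)z46p(8)'.
No capturing groups, so `findall` returns the 1 full match string.

['(6b)z46p(7gx)z46p(8)']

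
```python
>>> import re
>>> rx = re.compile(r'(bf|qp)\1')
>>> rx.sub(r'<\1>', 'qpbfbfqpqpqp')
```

`\1` is not a pattern — it's the concrete string captured by group 1, re-applied verbatim.
Each match is replaced using the text its own group 1 captured.

'qp<bf><qp>qp'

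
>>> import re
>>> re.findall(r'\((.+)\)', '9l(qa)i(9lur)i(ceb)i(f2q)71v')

['qa)i(9lur)i(ceb)i(f2q']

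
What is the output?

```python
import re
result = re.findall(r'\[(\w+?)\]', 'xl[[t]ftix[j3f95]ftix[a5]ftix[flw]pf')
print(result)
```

['t', 'j3f95', 'a5', 'flw']

Because there's exactly one group, `findall` drops the full match and keeps group 1 from each hit.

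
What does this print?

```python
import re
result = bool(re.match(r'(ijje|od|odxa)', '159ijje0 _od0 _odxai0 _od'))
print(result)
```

`match` is anchored at position 0; if the pattern doesn't fit there, it returns None.
Here the string doesn't start with a match, so the call returns None, and `bool(None)` is False.

False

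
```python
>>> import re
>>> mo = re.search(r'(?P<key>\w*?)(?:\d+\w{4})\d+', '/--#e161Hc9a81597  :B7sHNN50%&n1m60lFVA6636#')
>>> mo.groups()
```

('e',)

The match spans [4:17] → 'e161Hc9a81597'.
Captured: group 1 = 'e'.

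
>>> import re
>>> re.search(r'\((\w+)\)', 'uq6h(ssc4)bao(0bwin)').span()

(4, 10)

Unlike `match`, `search` isn't anchored — it looks for the pattern anywhere in the string.
The match spans [4:10] → '(ssc4)'.
Captured: group 1 = 'ssc4'.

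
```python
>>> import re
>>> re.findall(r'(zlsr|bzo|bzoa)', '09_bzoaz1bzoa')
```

['bzo', 'bzo']

The regex engine tests alternatives in the order written; an earlier branch that matches wins even if a later one would match more.
Walking the string: at [3:6] match 'bzo', group 1 = 'bzo'; at [9:12] match 'bzo', group 1 = 'bzo'.
One capturing group, so `findall` returns just the captured substring from each match — 2 in all.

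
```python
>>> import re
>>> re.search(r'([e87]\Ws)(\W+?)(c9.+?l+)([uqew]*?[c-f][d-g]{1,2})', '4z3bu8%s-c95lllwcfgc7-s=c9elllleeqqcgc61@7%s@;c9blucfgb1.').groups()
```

The match spans [5:19] → '8%s-c95lllwcfg'.
Captured: group 1 = '8%s', group 2 = '-', group 3 = 'c95lll', group 4 = 'wcfg'.

('8%s', '-', 'c95lll', 'wcfg')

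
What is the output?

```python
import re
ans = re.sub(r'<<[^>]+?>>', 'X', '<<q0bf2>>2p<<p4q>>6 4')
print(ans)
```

X2pX6 4

Matches: at [0:9] → '<<q0bf2>>'; at [11:18] → '<<p4q>>'.
Every occurrence is swapped for 'X'.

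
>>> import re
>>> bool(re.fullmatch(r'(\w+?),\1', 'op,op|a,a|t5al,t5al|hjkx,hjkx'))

`re.fullmatch` requires the pattern to consume the entire string.
Here the pattern can't cover the whole string, so the call returns None, and `bool(None)` is False.

False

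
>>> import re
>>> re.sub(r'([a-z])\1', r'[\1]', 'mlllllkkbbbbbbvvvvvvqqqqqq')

'm[l][l]l[k][b][b][b][v][v][v][q][q][q]'

After group 1 captures some text, `\1` only succeeds where that same text appears again.
`\1` in the replacement pulls in group 1's text for each match.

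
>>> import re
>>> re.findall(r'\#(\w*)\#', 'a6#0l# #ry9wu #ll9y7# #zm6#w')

['0l', 'll9y7', 'zm6']

Walking the string: at [2:6] match '#0l#', group 1 = '0l'; at [14:21] match '#ll9y7#', group 1 = 'll9y7'; at [22:27] match '#zm6#', group 1 = 'zm6'.
`findall` collects group 1 from each match (3 total).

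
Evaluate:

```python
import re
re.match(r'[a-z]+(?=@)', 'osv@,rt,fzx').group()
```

'osv'

`match` is anchored at position 0; if the pattern doesn't fit there, it returns None.
The match spans [0:3] → 'osv'.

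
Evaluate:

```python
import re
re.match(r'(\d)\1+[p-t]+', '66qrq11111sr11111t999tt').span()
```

(0, 5)

With `match`, the pattern is implicitly anchored at the beginning.
The match spans [0:5] → '66qrq'.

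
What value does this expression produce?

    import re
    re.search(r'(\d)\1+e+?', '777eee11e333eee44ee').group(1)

'7'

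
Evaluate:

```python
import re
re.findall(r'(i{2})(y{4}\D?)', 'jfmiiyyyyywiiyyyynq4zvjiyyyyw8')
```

[('ii', 'yyyyy'), ('ii', 'yyyyn')]

The pattern matches exactly 2 of a literal 'i' (captured); then exactly 4 of a literal 'y', then optionally a non-digit (captured).
Multiple groups make `findall` return tuples — one 2-tuple for each match.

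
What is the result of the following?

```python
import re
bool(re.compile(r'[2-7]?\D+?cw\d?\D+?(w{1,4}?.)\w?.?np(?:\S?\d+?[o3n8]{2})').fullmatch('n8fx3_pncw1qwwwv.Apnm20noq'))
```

The pattern matches optionally a character in [2-7], then one or more of a non-digit (lazy); then the literal 'cw', then optionally a digit; then one or more of a non-digit (lazy); then 1 to 4 of a literal 'w' (lazy), then any character (captured); then optionally a word character, then optionally any character, then the literal 'np'; then optionally a non-whitespace character, then one or more of a digit (lazy), then exactly 2 of one of [o3n8] (non-capturing group).
`re.fullmatch` requires the pattern to consume the entire string.
Here the string isn't matched end-to-end, so the call returns None, and `bool(None)` is False.

False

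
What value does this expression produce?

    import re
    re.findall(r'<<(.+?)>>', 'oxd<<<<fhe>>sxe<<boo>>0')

['<<fhe', 'boo']

A `+?`/`*?`/`{m,n}?` starts at its minimum and grows only as far as needed for what follows to match.
Matches: at [3:12] match '<<<<fhe>>', group 1 = '<<fhe'; at [15:22] match '<<boo>>', group 1 = 'boo'.
Because there's exactly one group, `findall` drops the full match and keeps group 1 from each hit.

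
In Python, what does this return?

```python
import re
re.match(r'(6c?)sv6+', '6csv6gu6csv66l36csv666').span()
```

(0, 5)

This matches the literal '6', then optionally the literal 'c' (captured); then the literal 'sv', then one or more of a literal '6'.
`match` is anchored at position 0; if the pattern doesn't fit there, it returns None.
The match spans [0:5] → '6csv6'.
Captured: group 1 = '6c'.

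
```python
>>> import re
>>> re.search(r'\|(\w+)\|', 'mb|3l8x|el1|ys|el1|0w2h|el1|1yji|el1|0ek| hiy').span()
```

(2, 8)

The match spans [2:8] → '|3l8x|'.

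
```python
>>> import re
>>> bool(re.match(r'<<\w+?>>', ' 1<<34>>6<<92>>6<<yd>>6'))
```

`match` is anchored at position 0; if the pattern doesn't fit there, it returns None.
Here position 0 doesn't satisfy it, so the call returns None, and `bool(None)` is False.

False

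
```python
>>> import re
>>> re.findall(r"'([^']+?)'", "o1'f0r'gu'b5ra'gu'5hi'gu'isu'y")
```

['f0r', 'b5ra', '5hi', 'isu']

Walking the string: at [2:7] match "'f0r'", group 1 = 'f0r'; at [9:15] match "'b5ra'", group 1 = 'b5ra'; at [17:22] match "'5hi'", group 1 = '5hi'; at [24:29] match "'isu'", group 1 = 'isu'.
Because there's exactly one group, `findall` drops the full match and keeps group 1 from each hit.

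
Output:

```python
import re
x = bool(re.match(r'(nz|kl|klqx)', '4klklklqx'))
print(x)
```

False

`re.match` only tries the pattern at the start of the string.
Here the string doesn't start with a match, so the call returns None, and `bool(None)` is False.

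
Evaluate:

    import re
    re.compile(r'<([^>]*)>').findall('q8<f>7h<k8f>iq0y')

['f', 'k8f']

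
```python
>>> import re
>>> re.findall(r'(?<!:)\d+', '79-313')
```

The negative lookahead/lookbehind blocks any match where the forbidden context is present.
Walking the string: at [0:2] → '79'; at [3:6] → '313'.
`findall` yields the raw match text (2 of them) because the pattern has no groups.

['79', '313']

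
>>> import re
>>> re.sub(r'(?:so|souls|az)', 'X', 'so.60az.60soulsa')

'X.60X.60Xulsa'

Alternation isn't longest-match — the leftmost alternative that fits at this position is chosen.
Matches: at [0:2] → 'so'; at [5:7] → 'az'; at [10:12] → 'so'.
Each match is replaced by 'X'.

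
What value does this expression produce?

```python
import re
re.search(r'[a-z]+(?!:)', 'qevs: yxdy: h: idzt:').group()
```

'qev'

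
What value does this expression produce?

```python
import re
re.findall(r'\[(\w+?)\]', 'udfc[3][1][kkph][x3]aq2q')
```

['3', '1', 'kkph', 'x3']

Walking the string: at [4:7] match '[3]', group 1 = '3'; at [7:10] match '[1]', group 1 = '1'; at [10:16] match '[kkph]', group 1 = 'kkph'; at [16:20] match '[x3]', group 1 = 'x3'.
With a single group, `findall` returns only what that group captured — 4 items.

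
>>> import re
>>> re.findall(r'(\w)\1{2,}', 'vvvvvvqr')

A backreference is literal: `\1` must see the identical characters the first group matched.
One capturing group, so `findall` returns just the captured substring from the one match — 1 in all.

['v']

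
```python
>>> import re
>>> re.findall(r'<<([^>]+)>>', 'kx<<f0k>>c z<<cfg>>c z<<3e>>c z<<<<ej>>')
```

['f0k', 'cfg', '3e', '<<ej']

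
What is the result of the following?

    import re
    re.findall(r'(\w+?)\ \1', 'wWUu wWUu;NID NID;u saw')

['wWUu', 'NID']

A backreference is literal: `\1` must see the identical characters the first group matched.
Matches: at [0:9] match 'wWUu wWUu', group 1 = 'wWUu'; at [10:17] match 'NID NID', group 1 = 'NID'.
With a single group, `findall` returns only what that group captured — 2 items.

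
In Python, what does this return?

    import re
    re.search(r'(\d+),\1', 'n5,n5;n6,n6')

None

The backreference `\1` re-matches whatever the first group consumed, character for character.
`search` walks the string left to right and returns the first match it finds.
Here no position works, so the call returns None.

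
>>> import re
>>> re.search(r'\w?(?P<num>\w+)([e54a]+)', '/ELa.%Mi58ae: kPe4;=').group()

Pattern: optionally a word character; then one or more of a word character (captured as 'num'); then one or more of one of [e54a] (captured).
Unlike `match`, `search` isn't anchored — it looks for the pattern anywhere in the string.
The match spans [1:4] → 'ELa'.
Captured: group 1 = 'L', group 2 = 'a'.

'ELa'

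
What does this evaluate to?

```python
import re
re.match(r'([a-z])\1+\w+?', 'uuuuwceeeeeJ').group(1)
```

'u'

The match spans [0:5] → 'uuuuw'.
Captured: group 1 = 'u'.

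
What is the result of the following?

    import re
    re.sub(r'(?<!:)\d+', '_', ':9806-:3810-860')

Because the assertion is negative and zero-width, positions next to the forbidden text are skipped.
Matches: at [2:5] → '806'; at [8:11] → '810'; at [12:15] → '860'.
Every occurrence is swapped for '_'.

':9_-:3_-_'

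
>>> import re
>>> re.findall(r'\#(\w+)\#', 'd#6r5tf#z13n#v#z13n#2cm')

['6r5tf', 'v']

Matches: at [1:8] match '#6r5tf#', group 1 = '6r5tf'; at [12:15] match '#v#', group 1 = 'v'.
With a single group, `findall` returns only what that group captured — 2 items.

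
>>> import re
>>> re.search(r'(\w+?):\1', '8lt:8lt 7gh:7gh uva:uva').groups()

After group 1 captures some text, `\1` only succeeds where that same text appears again.
`re.search` tries every starting position until one works.
The match spans [0:7] → '8lt:8lt'.
Captured: group 1 = '8lt'.

('8lt',)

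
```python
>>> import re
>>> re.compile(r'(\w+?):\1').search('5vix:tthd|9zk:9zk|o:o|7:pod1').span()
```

After group 1 captures some text, `\1` only succeeds where that same text appears again.
The match spans [10:17] → '9zk:9zk'.

(10, 17)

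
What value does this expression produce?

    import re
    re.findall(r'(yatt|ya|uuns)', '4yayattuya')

`|` is ordered: at each position the engine commits to the first alternative that works.
Because there's exactly one group, `findall` drops the full match and keeps group 1 from each hit.

['ya', 'yatt', 'ya']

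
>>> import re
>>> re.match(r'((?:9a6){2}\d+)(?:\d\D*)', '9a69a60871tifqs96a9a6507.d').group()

'9a69a60871tifqs'

`match` is anchored at position 0; if the pattern doesn't fit there, it returns None.
The match spans [0:15] → '9a69a60871tifqs'.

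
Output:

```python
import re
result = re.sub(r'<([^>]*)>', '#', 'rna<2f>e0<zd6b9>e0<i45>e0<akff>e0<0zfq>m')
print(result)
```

rna#e0#e0#e0#e0#m

Matches: at [3:7] → '<2f>'; at [9:16] → '<zd6b9>'; at [18:23] → '<i45>'; at [25:31] → '<akff>'; at [33:39] → '<0zfq>'.
Every occurrence is swapped for '#'.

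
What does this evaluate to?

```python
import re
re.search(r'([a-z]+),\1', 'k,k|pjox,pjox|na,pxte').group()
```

'k,k'

A backreference is literal: `\1` must see the identical characters the first group matched.
The match spans [0:3] → 'k,k'.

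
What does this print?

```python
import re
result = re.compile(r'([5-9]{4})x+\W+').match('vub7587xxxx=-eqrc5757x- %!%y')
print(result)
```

None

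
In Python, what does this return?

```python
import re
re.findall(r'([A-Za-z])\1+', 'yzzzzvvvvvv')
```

A backreference is literal: `\1` must see the identical characters the first group matched.
Scanning left to right: at [1:5] match 'zzzz', group 1 = 'z'; at [5:11] match 'vvvvvv', group 1 = 'v'.
Because there's exactly one group, `findall` drops the full match and keeps group 1 from each hit.

['z', 'v']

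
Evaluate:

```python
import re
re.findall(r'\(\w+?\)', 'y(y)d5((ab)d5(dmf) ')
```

['(y)', '(ab)', '(dmf)']

Walking the string: at [1:4] → '(y)'; at [7:11] → '(ab)'; at [13:18] → '(dmf)'.
No capturing groups, so `findall` returns the 3 full match strings.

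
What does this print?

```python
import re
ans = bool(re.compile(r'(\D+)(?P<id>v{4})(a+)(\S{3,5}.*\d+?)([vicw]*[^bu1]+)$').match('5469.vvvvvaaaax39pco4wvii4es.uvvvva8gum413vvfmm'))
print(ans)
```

Pattern: one or more of a non-digit (captured); then exactly 4 of a literal 'v' (captured as 'id'); then one or more of a literal 'a' (captured); then 3 to 5 of a non-whitespace character, then zero or more of any character, then one or more of a digit (lazy) (captured); then zero or more of one of [vicw], then one or more of any character except [bu1] (captured); then anchored at the end.
`match` is anchored at position 0; if the pattern doesn't fit there, it returns None.
Here position 0 doesn't satisfy it, so the call returns None, and `bool(None)` is False.

False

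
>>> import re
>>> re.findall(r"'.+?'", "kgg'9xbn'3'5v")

["'9xbn'"]

Scanning left to right: at [3:9] → "'9xbn'".
No capturing groups, so `findall` returns the 1 full match string.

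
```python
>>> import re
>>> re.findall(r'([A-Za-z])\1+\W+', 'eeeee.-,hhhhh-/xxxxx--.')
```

['e', 'h', 'x']

`\1` is not a pattern — it's the concrete string captured by group 1, re-applied verbatim.
Matches: at [0:8] match 'eeeee.-,', group 1 = 'e'; at [8:15] match 'hhhhh-/', group 1 = 'h'; at [15:23] match 'xxxxx--.', group 1 = 'x'.
One capturing group, so `findall` returns just the captured substring from each match — 3 in all.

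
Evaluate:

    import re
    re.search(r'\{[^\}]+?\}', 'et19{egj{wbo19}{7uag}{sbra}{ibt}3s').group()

'{egj{wbo19}'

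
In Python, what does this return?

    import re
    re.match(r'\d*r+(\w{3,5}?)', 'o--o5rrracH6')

This matches zero or more of a digit, then one or more of the literal 'r'; then 3 to 5 of a word character (lazy) (captured).
`re.match` won't scan ahead — the pattern has to work from the very first character.
Here position 0 doesn't satisfy it, so the call returns None.

None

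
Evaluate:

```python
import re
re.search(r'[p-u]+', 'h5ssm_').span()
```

The match spans [2:4] → 'ss'.

(2, 4)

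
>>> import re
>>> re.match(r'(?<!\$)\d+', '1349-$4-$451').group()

'1349'

Because the assertion is negative and zero-width, positions next to the forbidden text are skipped.
`match` is anchored at position 0; if the pattern doesn't fit there, it returns None.
The match spans [0:4] → '1349'.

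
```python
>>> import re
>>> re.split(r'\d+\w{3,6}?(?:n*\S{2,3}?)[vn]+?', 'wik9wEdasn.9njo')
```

['wik', '.9njo']

The pattern matches one or more of a digit, then 3 to 6 of a word character (lazy); then zero or more of a literal 'n', then 2 to 3 of a non-whitespace character (lazy) (non-capturing group); then one or more of one of [vn] (lazy).
The `?` after the quantifier makes it lazy — it takes as little as possible before letting the rest of the pattern try.
Matches to split on: at [3:10] → '9wEdasn'.
Splitting on the pattern gives 2 pieces.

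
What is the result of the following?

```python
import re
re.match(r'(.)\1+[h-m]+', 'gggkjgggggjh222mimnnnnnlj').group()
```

`\1` has to match the exact text group 1 already captured.
`re.match` won't scan ahead — the pattern has to work from the very first character.
The match spans [0:5] → 'gggkj'.
Captured: group 1 = 'g'.

'gggkj'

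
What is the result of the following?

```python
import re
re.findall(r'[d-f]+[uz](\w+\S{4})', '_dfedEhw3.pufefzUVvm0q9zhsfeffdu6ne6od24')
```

This matches one or more of a character in [d-f], then one of [uz]; then one or more of a word character, then exactly 4 of a non-whitespace character (captured).
Walking the string: at [12:40] match 'fefzUVvm0q9zhsfeffdu6ne6od24', group 1 = 'UVvm0q9zhsfeffdu6ne6od24'.
Because there's exactly one group, `findall` drops the full match and keeps group 1 from the one hit.

['UVvm0q9zhsfeffdu6ne6od24']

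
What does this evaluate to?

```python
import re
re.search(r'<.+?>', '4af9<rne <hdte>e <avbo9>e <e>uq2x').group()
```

A `+?`/`*?`/`{m,n}?` starts at its minimum and grows only as far as needed for what follows to match.
The match spans [4:15] → '<rne <hdte>'.

'<rne <hdte>'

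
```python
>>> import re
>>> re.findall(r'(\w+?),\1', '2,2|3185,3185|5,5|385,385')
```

['2', '3185', '5', '385']

The backreference `\1` re-matches whatever the first group consumed, character for character.
Because there's exactly one group, `findall` drops the full match and keeps group 1 from each hit.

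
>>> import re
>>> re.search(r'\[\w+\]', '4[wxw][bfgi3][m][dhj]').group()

`search` walks the string left to right and returns the first match it finds.
The match spans [1:6] → '[wxw]'.

'[wxw]'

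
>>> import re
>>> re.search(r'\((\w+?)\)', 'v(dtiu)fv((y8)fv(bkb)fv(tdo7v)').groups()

Unlike `match`, `search` isn't anchored — it looks for the pattern anywhere in the string.
The match spans [1:7] → '(dtiu)'.
Captured: group 1 = 'dtiu'.

('dtiu',)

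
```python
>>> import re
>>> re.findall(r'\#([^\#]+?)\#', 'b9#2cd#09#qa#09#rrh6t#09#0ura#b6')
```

With a single group, `findall` returns only what that group captured — 4 items.

['2cd', 'qa', 'rrh6t', '0ura']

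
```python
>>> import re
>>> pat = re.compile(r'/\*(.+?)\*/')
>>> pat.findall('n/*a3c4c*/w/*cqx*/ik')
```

['a3c4c', 'cqx']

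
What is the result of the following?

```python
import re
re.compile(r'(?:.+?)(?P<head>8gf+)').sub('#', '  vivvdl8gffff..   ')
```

'#..   '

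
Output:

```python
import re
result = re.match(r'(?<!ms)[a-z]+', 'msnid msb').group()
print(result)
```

`(?!…)`/`(?<!…)` only lets a position through if the neighbouring text does NOT match; no characters are consumed.
`re.match` won't scan ahead — the pattern has to work from the very first character.
The match spans [0:5] → 'msnid'.

msnid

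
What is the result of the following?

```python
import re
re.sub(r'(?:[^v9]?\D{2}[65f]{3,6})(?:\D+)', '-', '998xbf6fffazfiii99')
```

'99-99'

This matches optionally any character except [v9], then exactly 2 of a non-digit, then 3 to 6 of one of [65f] (non-capturing group); then one or more of a non-digit (non-capturing group).
Matches: at [2:16] → '8xbf6fffazfiii'.
Each match is replaced by '-'.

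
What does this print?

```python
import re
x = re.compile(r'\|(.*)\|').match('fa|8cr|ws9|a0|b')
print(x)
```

With `match`, the pattern is implicitly anchored at the beginning.
Here position 0 doesn't satisfy it, so the call returns None.

None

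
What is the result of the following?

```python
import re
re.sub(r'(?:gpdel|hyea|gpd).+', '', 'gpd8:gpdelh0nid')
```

''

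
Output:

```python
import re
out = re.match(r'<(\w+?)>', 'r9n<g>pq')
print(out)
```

None

`match` is anchored at position 0; if the pattern doesn't fit there, it returns None.
Here the pattern fails at index 0, so the call returns None.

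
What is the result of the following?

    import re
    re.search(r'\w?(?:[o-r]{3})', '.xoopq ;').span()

The pattern matches optionally a word character; then exactly 3 of a character in [o-r] (non-capturing group).
`re.search` scans for the first position where the pattern succeeds.
The match spans [1:5] → 'xoop'.

(1, 5)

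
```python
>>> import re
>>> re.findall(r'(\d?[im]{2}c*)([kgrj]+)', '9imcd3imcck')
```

Pattern: optionally a digit, then exactly 2 of one of [im], then zero or more of the literal 'c' (captured); then one or more of one of [kgrj] (captured).
2 groups means the one result is a tuple of 2 captured strings — 1 here.

[('3imcc', 'k')]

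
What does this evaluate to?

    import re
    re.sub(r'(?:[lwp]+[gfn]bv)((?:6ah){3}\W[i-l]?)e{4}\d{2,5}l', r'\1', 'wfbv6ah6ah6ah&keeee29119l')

Pattern: one or more of one of [lwp], then one of [gfn], then the literal 'bv' (non-capturing group); then the literal '6ah' repeated 3 times, then a non-word character, then optionally a character in [i-l] (captured); then exactly 4 of a literal 'e', then 2 to 5 of a digit, then a literal 'l'.
Matches: at [0:25] → 'wfbv6ah6ah6ah&keeee29119l'.
Each match is replaced using the text its own group 1 captured.

'6ah6ah6ah&k'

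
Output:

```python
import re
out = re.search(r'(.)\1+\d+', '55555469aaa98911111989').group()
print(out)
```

After group 1 captures some text, `\1` only succeeds where that same text appears again.
`re.search` scans for the first position where the pattern succeeds.
The match spans [0:8] → '55555469'.
Captured: group 1 = '5'.

55555469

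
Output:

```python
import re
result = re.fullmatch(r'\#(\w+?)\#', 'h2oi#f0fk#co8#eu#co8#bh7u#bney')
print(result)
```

`re.fullmatch` requires the pattern to consume the entire string.
Here there's no way to consume every character, so the call returns None.

None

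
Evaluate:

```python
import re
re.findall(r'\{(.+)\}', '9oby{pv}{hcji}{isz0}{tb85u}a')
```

['pv}{hcji}{isz0}{tb85u']

Because there's exactly one group, `findall` drops the full match and keeps group 1 from the one hit.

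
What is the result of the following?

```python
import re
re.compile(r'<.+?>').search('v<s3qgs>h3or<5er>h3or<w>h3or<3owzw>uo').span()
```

(1, 8)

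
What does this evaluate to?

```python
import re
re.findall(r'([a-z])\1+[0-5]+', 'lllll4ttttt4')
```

`\1` has to match the exact text group 1 already captured.
`findall` collects group 1 from each match (2 total).

['l', 't']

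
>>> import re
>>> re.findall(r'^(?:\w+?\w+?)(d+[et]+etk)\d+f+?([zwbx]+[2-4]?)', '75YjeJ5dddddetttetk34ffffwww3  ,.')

[('dddddetttetk', 'www3')]

With the lazy modifier that quantifier settles for the fewest repetitions that let the rest of the pattern succeed (the atoms after it are unaffected and can still be greedy).
`findall` packs the 2 group values into a tuple for every match.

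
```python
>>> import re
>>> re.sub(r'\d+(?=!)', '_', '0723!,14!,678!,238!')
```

Lookahead/lookbehind check context without consuming it, so the matched span excludes the asserted characters.
`sub` substitutes '_' at each match site.

'_!,_!,_!,_!'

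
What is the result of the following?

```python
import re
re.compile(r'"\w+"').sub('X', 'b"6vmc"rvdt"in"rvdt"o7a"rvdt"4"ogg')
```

Each match is replaced by 'X'.

'bXrvdtXrvdtXrvdtXogg'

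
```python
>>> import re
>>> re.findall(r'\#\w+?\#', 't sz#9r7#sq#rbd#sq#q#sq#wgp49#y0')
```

['#9r7#', '#rbd#', '#q#', '#wgp49#']

Matches: at [4:9] → '#9r7#'; at [11:16] → '#rbd#'; at [18:21] → '#q#'; at [23:30] → '#wgp49#'.
No capturing groups, so `findall` returns the 4 full match strings.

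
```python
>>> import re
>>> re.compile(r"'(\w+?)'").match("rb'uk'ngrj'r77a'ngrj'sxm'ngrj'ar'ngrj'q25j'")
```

`re.match` only tries the pattern at the start of the string.
Here the string doesn't start with a match, so the call returns None.

None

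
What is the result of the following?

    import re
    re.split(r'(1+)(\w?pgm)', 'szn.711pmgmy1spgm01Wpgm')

['szn.711pmgmy', '1', 'spgm', '0', '1', 'Wpgm', '']

Because the pattern has a capturing group, `split` also inserts each captured text between the pieces.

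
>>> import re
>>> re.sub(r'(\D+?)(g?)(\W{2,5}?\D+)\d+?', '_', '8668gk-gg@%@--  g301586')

This matches one or more of a non-digit (lazy) (captured); then optionally a literal 'g' (captured); then 2 to 5 of a non-word character (lazy), then one or more of a non-digit (captured); then one or more of a digit (lazy).
Every occurrence is swapped for '_'.

'8668_01586'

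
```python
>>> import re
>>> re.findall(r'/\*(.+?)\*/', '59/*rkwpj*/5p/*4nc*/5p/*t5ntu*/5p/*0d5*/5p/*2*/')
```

['rkwpj', '4nc', 't5ntu', '0d5', '2']

A `+?`/`*?`/`{m,n}?` starts at its minimum and grows only as far as needed for what follows to match.
Scanning left to right: at [2:11] match '/*rkwpj*/', group 1 = 'rkwpj'; at [13:20] match '/*4nc*/', group 1 = '4nc'; at [22:31] match '/*t5ntu*/', group 1 = 't5ntu'; at [33:40] match '/*0d5*/', group 1 = '0d5'; at [42:47] match '/*2*/', group 1 = '2'.
`findall` collects group 1 from each match (5 total).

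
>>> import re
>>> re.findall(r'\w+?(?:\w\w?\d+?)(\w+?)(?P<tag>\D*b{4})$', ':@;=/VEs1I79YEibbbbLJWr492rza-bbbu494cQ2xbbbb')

[('94cQ2', 'xbbbb')]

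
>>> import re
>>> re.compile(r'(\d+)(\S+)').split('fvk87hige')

The pattern matches one or more of a digit (captured); then one or more of a non-whitespace character (captured).
Matches to split on: at [3:9] → '87hige'.
`re.split` interleaves the captured-group text with the surrounding fragments.

['fvk', '87', 'hige', '']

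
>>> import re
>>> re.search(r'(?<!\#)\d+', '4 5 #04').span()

(0, 1)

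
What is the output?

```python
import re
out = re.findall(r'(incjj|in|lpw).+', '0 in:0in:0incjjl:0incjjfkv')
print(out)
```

['in']

Walking the string: at [2:26] match 'in:0in:0incjjl:0incjjfkv', group 1 = 'in'.
With a single group, `findall` returns only what that group captured — 1 item.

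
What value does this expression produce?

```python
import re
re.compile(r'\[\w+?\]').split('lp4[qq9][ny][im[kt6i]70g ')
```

['lp4', '', '[im', '70g ']

Splitting on the pattern gives 4 pieces.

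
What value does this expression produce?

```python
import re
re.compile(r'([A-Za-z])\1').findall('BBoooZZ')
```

['B', 'o', 'Z']

A backreference is literal: `\1` must see the identical characters the first group matched.
Matches: at [0:2] match 'BB', group 1 = 'B'; at [2:4] match 'oo', group 1 = 'o'; at [5:7] match 'ZZ', group 1 = 'Z'.
`findall` collects group 1 from each match (3 total).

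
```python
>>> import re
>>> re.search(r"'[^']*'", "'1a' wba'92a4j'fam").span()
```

The match spans [0:4] → "'1a'".

(0, 4)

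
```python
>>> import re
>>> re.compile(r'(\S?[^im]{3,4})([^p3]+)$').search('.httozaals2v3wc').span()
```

The match spans [8:15] → 'ls2v3wc'.

(8, 15)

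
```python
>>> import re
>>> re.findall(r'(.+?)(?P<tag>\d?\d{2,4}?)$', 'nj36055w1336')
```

[('nj36055w', '1336')]

This matches one or more of any character (lazy) (captured); then optionally a digit, then 2 to 4 of a digit (lazy) (captured as 'tag'); then anchored at the end.
With the lazy modifier that quantifier settles for the fewest repetitions that let the rest of the pattern succeed (the atoms after it are unaffected and can still be greedy).
Walking the string: at [0:12] match 'nj36055w1336', groups = ('nj36055w', '1336').
`findall` packs the 2 group values into a tuple for every match.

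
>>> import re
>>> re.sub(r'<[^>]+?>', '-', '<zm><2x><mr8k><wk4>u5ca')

'----u5ca'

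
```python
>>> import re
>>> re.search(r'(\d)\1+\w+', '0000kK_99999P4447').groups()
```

The match spans [0:17] → '0000kK_99999P4447'.
Captured: group 1 = '0'.

('0',)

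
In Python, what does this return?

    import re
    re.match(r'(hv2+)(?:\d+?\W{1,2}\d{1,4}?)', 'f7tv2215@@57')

`re.match` only tries the pattern at the start of the string.
Here position 0 doesn't satisfy it, so the call returns None.

None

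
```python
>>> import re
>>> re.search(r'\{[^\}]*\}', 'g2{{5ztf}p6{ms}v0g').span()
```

(2, 9)

The match spans [2:9] → '{{5ztf}'.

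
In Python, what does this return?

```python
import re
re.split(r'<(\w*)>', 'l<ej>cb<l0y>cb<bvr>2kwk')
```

The group in the pattern means `split` returns the separators' captures alongside the pieces.

['l', 'ej', 'cb', 'l0y', 'cb', 'bvr', '2kwk']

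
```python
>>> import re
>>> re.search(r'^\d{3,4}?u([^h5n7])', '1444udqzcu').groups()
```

The pattern matches anchored at the start of the string; then 3 to 4 of a digit (lazy), then a literal 'u'; then any character except [h5n7] (captured).
`search` walks the string left to right and returns the first match it finds.
The match spans [0:6] → '1444ud'.
Captured: group 1 = 'd'.

('d',)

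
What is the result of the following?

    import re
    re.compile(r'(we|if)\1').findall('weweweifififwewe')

['we', 'if', 'we']

`\1` has to match the exact text group 1 already captured.
One capturing group, so `findall` returns just the captured substring from each match — 3 in all.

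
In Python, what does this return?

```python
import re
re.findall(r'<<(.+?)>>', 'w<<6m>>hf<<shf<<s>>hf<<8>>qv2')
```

Lazy quantifiers expand one character at a time until the remainder of the pattern can match.
Scanning left to right: at [1:7] match '<<6m>>', group 1 = '6m'; at [9:19] match '<<shf<<s>>', group 1 = 'shf<<s'; at [21:26] match '<<8>>', group 1 = '8'.
`findall` collects group 1 from each match (3 total).

['6m', 'shf<<s', '8']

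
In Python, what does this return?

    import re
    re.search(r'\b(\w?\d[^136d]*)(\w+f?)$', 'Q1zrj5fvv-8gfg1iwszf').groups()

('Q1zrj5fvv-8gfg', '1iwszf')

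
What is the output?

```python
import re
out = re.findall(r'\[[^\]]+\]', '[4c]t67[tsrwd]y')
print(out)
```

['[4c]', '[tsrwd]']

Matches: at [0:4] → '[4c]'; at [7:14] → '[tsrwd]'.
No capturing groups, so `findall` returns the 2 full match strings.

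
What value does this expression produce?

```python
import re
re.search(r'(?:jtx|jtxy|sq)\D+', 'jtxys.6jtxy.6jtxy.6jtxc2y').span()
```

(0, 6)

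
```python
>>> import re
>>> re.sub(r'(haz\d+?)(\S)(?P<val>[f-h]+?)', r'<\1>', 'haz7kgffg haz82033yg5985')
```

'<haz7>ffg <haz82033>5985'

The pattern matches the literal 'haz', then one or more of a digit (lazy) (captured); then a non-whitespace character (captured); then one or more of a character in [f-h] (lazy) (captured as 'val').
Because the quantifier is non-greedy, it stops expanding at the earliest point where the rest of the pattern can succeed.
Matches: at [0:6] → 'haz7kg'; at [10:20] → 'haz82033yg'.
`\1` in the replacement pulls in group 1's text for each match.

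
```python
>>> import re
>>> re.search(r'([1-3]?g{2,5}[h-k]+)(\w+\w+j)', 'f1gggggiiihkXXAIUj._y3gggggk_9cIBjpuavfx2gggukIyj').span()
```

This matches optionally a character in [1-3], then 2 to 5 of a literal 'g', then one or more of a character in [h-k] (captured); then one or more of a word character, then one or more of a word character, then a literal 'j' (captured).
Unlike `match`, `search` isn't anchored — it looks for the pattern anywhere in the string.
The match spans [1:18] → '1gggggiiihkXXAIUj'.
Captured: group 1 = '1gggggiiihk', group 2 = 'XXAIUj'.

(1, 18)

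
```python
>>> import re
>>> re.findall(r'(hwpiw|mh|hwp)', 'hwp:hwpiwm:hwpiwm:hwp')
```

['hwp', 'hwpiw', 'hwpiw', 'hwp']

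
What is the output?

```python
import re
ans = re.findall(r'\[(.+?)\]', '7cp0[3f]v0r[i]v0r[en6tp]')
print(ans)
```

['3f', 'i', 'en6tp']

A non-greedy quantifier consumes as few characters as it can — just enough that the remainder of the pattern still matches from where it stops; whatever follows it matches normally.
Walking the string: at [4:8] match '[3f]', group 1 = '3f'; at [11:14] match '[i]', group 1 = 'i'; at [17:24] match '[en6tp]', group 1 = 'en6tp'.
One capturing group, so `findall` returns just the captured substring from each match — 3 in all.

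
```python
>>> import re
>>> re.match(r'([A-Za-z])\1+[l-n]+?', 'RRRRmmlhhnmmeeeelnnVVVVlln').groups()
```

('R',)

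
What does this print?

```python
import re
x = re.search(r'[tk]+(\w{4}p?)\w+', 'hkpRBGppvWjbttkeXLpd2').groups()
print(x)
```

The match spans [1:21] → 'kpRBGppvWjbttkeXLpd2'.
Captured: group 1 = 'pRBGp'.

('pRBGp',)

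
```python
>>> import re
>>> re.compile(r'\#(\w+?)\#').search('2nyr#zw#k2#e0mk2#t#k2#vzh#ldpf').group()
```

'#zw#'

`search` walks the string left to right and returns the first match it finds.
The match spans [4:8] → '#zw#'.
Captured: group 1 = 'zw'.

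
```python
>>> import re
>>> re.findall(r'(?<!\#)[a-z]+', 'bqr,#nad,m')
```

['bqr', 'ad', 'm']

`(?!…)`/`(?<!…)` only lets a position through if the neighbouring text does NOT match; no characters are consumed.
No capturing groups, so `findall` returns the 3 full match strings.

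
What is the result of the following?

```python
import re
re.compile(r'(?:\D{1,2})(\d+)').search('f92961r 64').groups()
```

The match spans [0:6] → 'f92961'.
Captured: group 1 = '92961'.

('92961',)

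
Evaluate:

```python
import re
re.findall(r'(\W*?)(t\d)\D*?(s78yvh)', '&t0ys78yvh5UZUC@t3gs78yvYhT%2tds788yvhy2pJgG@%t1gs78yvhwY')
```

The pattern matches zero or more of a non-word character (lazy) (captured); then a literal 't', then a digit (captured); then zero or more of a non-digit (lazy); then the literal 's78', then the literal 'yvh' (captured).
Matches: at [0:10] match '&t0ys78yvh', groups = ('&', 't0', 's78yvh'); at [44:55] match '@%t1gs78yvh', groups = ('@%', 't1', 's78yvh').
Multiple groups make `findall` return tuples — one 3-tuple for each match.

[('&', 't0', 's78yvh'), ('@%', 't1', 's78yvh')]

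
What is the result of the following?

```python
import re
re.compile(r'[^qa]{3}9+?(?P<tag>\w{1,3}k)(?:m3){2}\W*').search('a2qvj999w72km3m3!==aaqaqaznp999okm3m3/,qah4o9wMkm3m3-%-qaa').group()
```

This matches exactly 3 of any character except [qa], then one or more of a literal '9' (lazy); then 1 to 3 of a word character, then the literal 'k' (captured as 'tag'); then the literal 'm3' repeated 2 times, then zero or more of a non-word character.
`search` walks the string left to right and returns the first match it finds.
The match spans [3:19] → 'vj999w72km3m3!=='.
Captured: group 1 = 'w72k'.

'vj999w72km3m3!=='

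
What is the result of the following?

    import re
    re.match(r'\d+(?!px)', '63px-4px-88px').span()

With `match`, the pattern is implicitly anchored at the beginning.
The match spans [0:1] → '6'.

(0, 1)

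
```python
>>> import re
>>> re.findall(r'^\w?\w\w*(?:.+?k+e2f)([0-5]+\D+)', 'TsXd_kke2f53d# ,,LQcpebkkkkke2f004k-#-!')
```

['004k-#-!']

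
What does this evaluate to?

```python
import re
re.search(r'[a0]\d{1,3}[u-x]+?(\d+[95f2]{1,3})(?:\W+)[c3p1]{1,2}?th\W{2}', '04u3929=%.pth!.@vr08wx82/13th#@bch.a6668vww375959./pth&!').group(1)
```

This matches one of [a0], then 1 to 3 of a digit, then one or more of a character in [u-x] (lazy); then one or more of a digit, then 1 to 3 of one of [95f2] (captured); then one or more of a non-word character (non-capturing group); then 1 to 2 of one of [c3p1] (lazy), then the literal 'th', then exactly 2 of a non-word character.
`re.search` tries every starting position until one works.
The match spans [0:15] → '04u3929=%.pth!.'.
Captured: group 1 = '3929'.

'3929'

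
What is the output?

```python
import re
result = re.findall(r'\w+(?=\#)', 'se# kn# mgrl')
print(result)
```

['se', 'kn']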